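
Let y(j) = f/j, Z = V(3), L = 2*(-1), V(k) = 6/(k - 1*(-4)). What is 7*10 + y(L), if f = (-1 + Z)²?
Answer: 6859/98 ≈ 69.990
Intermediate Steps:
V(k) = 6/(4 + k) (V(k) = 6/(k + 4) = 6/(4 + k))
L = -2
Z = 6/7 (Z = 6/(4 + 3) = 6/7 ≈ 0.85714)
f = 1/49 (f = (-1 + 6/7)² = (-⅐)² = 1/49 ≈ 0.020408)
y(j) = 1/(49*j)
7*10 + y(L) = 7*10 + (1/49)/(-2) = 70 + (1/49)*(-½) = 70 - 1/98 = 6859/98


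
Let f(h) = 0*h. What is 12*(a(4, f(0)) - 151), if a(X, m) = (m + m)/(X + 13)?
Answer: -1812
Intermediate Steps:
f(h) = 0
a(X, m) = 2*m/(13 + X) (a(X, m) = (2*m)/(13 + X) = 2*m/(13 + X))
12*(a(4, f(0)) - 151) = 12*(2*0/(13 + 4) - 151) = 12*(2*0/17 - 151) = 12*(2*0*(1/17) - 151) = 12*(0 - 151) = 12*(-151) = -1812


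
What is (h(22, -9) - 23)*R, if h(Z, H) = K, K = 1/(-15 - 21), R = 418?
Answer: -173261/18 ≈ -9625.6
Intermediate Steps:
K = -1/36 (K = 1/(-36) = -1/36 ≈ -0.027778)
h(Z, H) = -1/36
(h(22, -9) - 23)*R = (-1/36 - 23)*418 = -829/36*418 = -173261/18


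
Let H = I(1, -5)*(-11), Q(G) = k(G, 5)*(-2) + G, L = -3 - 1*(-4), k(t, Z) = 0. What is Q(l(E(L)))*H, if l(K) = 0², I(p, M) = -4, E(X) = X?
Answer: 0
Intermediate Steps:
L = 1 (L = -3 + 4 = 1)
l(K) = 0
Q(G) = G (Q(G) = 0*(-2) + G = 0 + G = G)
H = 44 (H = -4*(-11) = 44)
Q(l(E(L)))*H = 0*44 = 0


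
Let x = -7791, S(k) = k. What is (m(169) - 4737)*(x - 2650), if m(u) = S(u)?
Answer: 47694488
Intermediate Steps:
m(u) = u
(m(169) - 4737)*(x - 2650) = (169 - 4737)*(-7791 - 2650) = -4568*(-10441) = 47694488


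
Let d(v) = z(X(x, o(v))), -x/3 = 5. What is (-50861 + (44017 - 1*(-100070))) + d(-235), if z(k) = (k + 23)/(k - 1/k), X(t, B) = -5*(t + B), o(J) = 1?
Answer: 152240228/1633 ≈ 93227.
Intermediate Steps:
x = -15 (x = -3*5 = -15)
X(t, B) = -5*B - 5*t (X(t, B) = -5*(B + t) = -5*B - 5*t)
z(k) = (23 + k)/(k - 1/k)
d(v) = 2170/1633 (d(v) = (-5*1 - 5*(-15))*(23 + (-5*1 - 5*(-15)))/(-1 + (-5*1 - 5*(-15))²) = (-5 + 75)*(23 + (-5 + 75))/(-1 + (-5 + 75)²) = 70*(23 + 70)/(-1 + 70²) = 70*93/(-1 + 4900) = 70*93/4899 = 70*(1/4899)*93 = 2170/1633)
(-50861 + (44017 - 1*(-100070))) + d(-235) = (-50861 + (44017 - 1*(-100070))) + 2170/1633 = (-50861 + (44017 + 100070)) + 2170/1633 = (-50861 + 144087) + 2170/1633 = 93226 + 2170/1633 = 152240228/1633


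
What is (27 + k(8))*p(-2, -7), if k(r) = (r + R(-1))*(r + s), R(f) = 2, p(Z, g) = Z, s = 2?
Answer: -254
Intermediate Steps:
k(r) = (2 + r)**2 (k(r) = (r + 2)*(r + 2) = (2 + r)*(2 + r) = (2 + r)**2)
(27 + k(8))*p(-2, -7) = (27 + (4 + 8**2 + 4*8))*(-2) = (27 + (4 + 64 + 32))*(-2) = (27 + 100)*(-2) = 127*(-2) = -254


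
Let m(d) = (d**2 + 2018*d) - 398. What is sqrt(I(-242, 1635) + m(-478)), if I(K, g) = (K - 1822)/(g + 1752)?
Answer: 7*I*sqrt(19159118710)/1129 ≈ 858.21*I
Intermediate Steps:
m(d) = -398 + d**2 + 2018*d
I(K, g) = (-1822 + K)/(1752 + g)
sqrt(I(-242, 1635) + m(-478)) = sqrt((-1822 - 242)/(1752 + 1635) + (-398 + (-478)**2 + 2018*(-478))) = sqrt(-2064/3387 + (-398 + 228484 - 964604)) = sqrt((1/3387)*(-2064) - 736518) = sqrt(-688/1129 - 736518) = sqrt(-831529510/1129) = 7*I*sqrt(19159118710)/1129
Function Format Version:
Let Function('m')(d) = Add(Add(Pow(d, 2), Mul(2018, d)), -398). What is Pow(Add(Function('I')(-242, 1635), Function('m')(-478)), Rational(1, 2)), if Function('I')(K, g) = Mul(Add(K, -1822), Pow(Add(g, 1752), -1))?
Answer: Mul(Rational(7, 1129), I, Pow(19159118710, Rational(1, 2))) ≈ Mul(858.21, I)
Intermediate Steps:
Function('m')(d) = Add(-398, Pow(d, 2), Mul(2018, d))
Function('I')(K, g) = Mul(Pow(Add(1752, g), -1), Add(-1822, K)) (Function('I')(K, g) = Mul(Add(-1822, K), Pow(Add(1752, g), -1)) = Mul(Pow(Add(1752, g), -1), Add(-1822, K)))
Pow(Add(Function('I')(-242, 1635), Function('m')(-478)), Rational(1, 2)) = Pow(Add(Mul(Pow(Add(1752, 1635), -1), Add(-1822, -242)), Add(-398, Pow(-478, 2), Mul(2018, -478))), Rational(1, 2)) = Pow(Add(Mul(Pow(3387, -1), -2064), Add(-398, 228484, -964604)), Rational(1, 2)) = Pow(Add(Mul(Rational(1, 3387), -2064), -736518), Rational(1, 2)) = Pow(Add(Rational(-688, 1129), -736518), Rational(1, 2)) = Pow(Rational(-831529510, 1129), Rational(1, 2)) = Mul(Rational(7, 1129), I, Pow(19159118710, Rational(1, 2)))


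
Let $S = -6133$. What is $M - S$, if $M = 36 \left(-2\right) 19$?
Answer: $4765$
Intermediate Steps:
$M = -1368$ ($M = \left(-72\right) 19 = -1368$)
$M - S = -1368 - -6133 = -1368 + 6133 = 4765$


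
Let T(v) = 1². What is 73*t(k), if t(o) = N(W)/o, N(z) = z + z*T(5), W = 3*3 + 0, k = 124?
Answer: 657/62 ≈ 10.597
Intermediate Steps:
W = 9 (W = 9 + 0 = 9)
T(v) = 1
N(z) = 2*z (N(z) = z + z*1 = z + z = 2*z)
t(o) = 18/o (t(o) = (2*9)/o = 18/o)
73*t(k) = 73*(18/124) = 73*(18*(1/124)) = 73*(9/62) = 657/62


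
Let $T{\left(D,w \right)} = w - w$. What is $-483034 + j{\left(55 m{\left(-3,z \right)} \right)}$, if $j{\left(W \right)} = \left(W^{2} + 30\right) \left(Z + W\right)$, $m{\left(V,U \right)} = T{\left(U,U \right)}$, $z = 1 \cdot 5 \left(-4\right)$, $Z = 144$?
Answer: $-478714$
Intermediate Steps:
$T{\left(D,w \right)} = 0$
$z = -20$ ($z = 5 \left(-4\right) = -20$)
$m{\left(V,U \right)} = 0$
$j{\left(W \right)} = \left(30 + W^{2}\right) \left(144 + W\right)$ ($j{\left(W \right)} = \left(W^{2} + 30\right) \left(144 + W\right) = \left(30 + W^{2}\right) \left(144 + W\right)$)
$-483034 + j{\left(55 m{\left(-3,z \right)} \right)} = -483034 + \left(4320 + \left(55 \cdot 0\right)^{3} + 30 \cdot 55 \cdot 0 + 144 \left(55 \cdot 0\right)^{2}\right) = -483034 + \left(4320 + 0^{3} + 30 \cdot 0 + 144 \cdot 0^{2}\right) = -483034 + \left(4320 + 0 + 0 + 144 \cdot 0\right) = -483034 + \left(4320 + 0 + 0 + 0\right) = -483034 + 4320 = -478714$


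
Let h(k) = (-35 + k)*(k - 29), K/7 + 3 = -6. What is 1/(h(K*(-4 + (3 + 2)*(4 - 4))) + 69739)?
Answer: 1/118130 ≈ 8.4653e-6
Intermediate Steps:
K = -63 (K = -21 + 7*(-6) = -21 - 42 = -63)
h(k) = (-35 + k)*(-29 + k)
1/(h(K*(-4 + (3 + 2)*(4 - 4))) + 69739) = 1/((1015 + (-63*(-4 + (3 + 2)*(4 - 4)))² - (-4032)*(-4 + (3 + 2)*(4 - 4))) + 69739) = 1/((1015 + (-63*(-4 + 5*0))² - (-4032)*(-4 + 5*0)) + 69739) = 1/((1015 + (-63*(-4 + 0))² - (-4032)*(-4 + 0)) + 69739) = 1/((1015 + (-63*(-4))² - (-4032)*(-4)) + 69739) = 1/((1015 + 252² - 64*252) + 69739) = 1/((1015 + 63504 - 16128) + 69739) = 1/(48391 + 69739) = 1/118130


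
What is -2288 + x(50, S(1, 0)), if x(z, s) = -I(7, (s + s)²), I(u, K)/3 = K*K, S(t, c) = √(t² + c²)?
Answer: -2336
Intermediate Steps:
S(t, c) = √(c² + t²)
I(u, K) = 3*K² (I(u, K) = 3*(K*K) = 3*K²)
x(z, s) = -48*s⁴ (x(z, s) = -3*((s + s)²)² = -3*((2*s)²)² = -3*(4*s²)² = -3*16*s⁴ = -48*s⁴)
-2288 + x(50, S(1, 0)) = -2288 - 48*(0² + 1²)² = -2288 - 48*(0 + 1)² = -2288 - 48*(√1)⁴ = -2288 - 48*1⁴ = -2288 - 48*1 = -2288 - 48 = -2336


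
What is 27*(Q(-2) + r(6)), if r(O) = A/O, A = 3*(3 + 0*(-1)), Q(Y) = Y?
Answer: -27/2 ≈ -13.500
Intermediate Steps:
A = 9 (A = 3*(3 + 0) = 3*3 = 9)
r(O) = 9/O
27*(Q(-2) + r(6)) = 27*(-2 + 9/6) = 27*(-2 + 9*(⅙)) = 27*(-2 + 3/2) = 27*(-½) = -27/2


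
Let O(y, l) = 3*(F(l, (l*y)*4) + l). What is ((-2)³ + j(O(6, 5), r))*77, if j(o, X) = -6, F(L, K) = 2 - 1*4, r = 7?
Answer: -1078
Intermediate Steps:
F(L, K) = -2 (F(L, K) = 2 - 4 = -2)
O(y, l) = -6 + 3*l (O(y, l) = 3*(-2 + l) = -6 + 3*l)
((-2)³ + j(O(6, 5), r))*77 = ((-2)³ - 6)*77 = (-8 - 6)*77 = -14*77 = -1078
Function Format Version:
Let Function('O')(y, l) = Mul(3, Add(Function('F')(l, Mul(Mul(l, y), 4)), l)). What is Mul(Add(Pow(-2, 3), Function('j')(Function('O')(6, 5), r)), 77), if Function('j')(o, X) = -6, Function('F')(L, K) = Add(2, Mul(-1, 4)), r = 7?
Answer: -1078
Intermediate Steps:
Function('F')(L, K) = -2 (Function('F')(L, K) = Add(2, -4) = -2)
Function('O')(y, l) = Add(-6, Mul(3, l)) (Function('O')(y, l) = Mul(3, Add(-2, l)) = Add(-6, Mul(3, l)))
Mul(Add(Pow(-2, 3), Function('j')(Function('O')(6, 5), r)), 77) = Mul(Add(Pow(-2, 3), -6), 77) = Mul(Add(-8, -6), 77) = Mul(-14, 77) = -1078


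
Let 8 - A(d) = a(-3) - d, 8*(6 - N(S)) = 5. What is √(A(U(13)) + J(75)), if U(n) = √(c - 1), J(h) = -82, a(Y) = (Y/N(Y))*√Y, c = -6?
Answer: √(-136826 + 1032*I*√3 + 1849*I*√7)/43 ≈ 0.20991 + 8.6049*I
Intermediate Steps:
N(S) = 43/8 (N(S) = 6 - ⅛*5 = 6 - 5/8 = 43/8)
a(Y) = 8*Y^(3/2)/43 (a(Y) = (Y/(43/8))*√Y = (Y*(8/43))*√Y = (8*Y/43)*√Y = 8*Y^(3/2)/43)
U(n) = I*√7 (U(n) = √(-6 - 1) = √(-7) = I*√7)
A(d) = 8 + d + 24*I*√3/43 (A(d) = 8 - (8*(-3)^(3/2)/43 - d) = 8 - (8*(-3*I*√3)/43 - d) = 8 - (-24*I*√3/43 - d) = 8 - (-d - 24*I*√3/43) = 8 + (d + 24*I*√3/43) = 8 + d + 24*I*√3/43)
√(A(U(13)) + J(75)) = √((8 + I*√7 + 24*I*√3/43) - 82) = √(-74 + I*√7 + 24*I*√3/43)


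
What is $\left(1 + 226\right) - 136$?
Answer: $91$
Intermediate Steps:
$\left(1 + 226\right) - 136 = 227 - 136 = 91$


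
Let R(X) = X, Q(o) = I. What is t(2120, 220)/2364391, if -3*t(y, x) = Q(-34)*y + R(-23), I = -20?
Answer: 179/29929 ≈ 0.0059808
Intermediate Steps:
Q(o) = -20
t(y, x) = 23/3 + 20*y/3 (t(y, x) = -(-20*y - 23)/3 = -(-23 - 20*y)/3 = 23/3 + 20*y/3)
t(2120, 220)/2364391 = (23/3 + (20/3)*2120)/2364391 = (23/3 + 42400/3)*(1/2364391) = 14141*(1/2364391) = 179/29929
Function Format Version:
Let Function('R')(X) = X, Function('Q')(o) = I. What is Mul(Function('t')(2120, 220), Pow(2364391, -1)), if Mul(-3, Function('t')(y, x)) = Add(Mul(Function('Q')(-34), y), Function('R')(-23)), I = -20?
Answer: Rational(179, 29929) ≈ 0.0059808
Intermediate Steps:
Function('Q')(o) = -20
Function('t')(y, x) = Add(Rational(23, 3), Mul(Rational(20, 3), y)) (Function('t')(y, x) = Mul(Rational(-1, 3), Add(Mul(-20, y), -23)) = Mul(Rational(-1, 3), Add(-23, Mul(-20, y))) = Add(Rational(23, 3), Mul(Rational(20, 3), y)))
Mul(Function('t')(2120, 220), Pow(2364391, -1)) = Mul(Add(Rational(23, 3), Mul(Rational(20, 3), 2120)), Pow(2364391, -1)) = Mul(Add(Rational(23, 3), Rational(42400, 3)), Rational(1, 2364391)) = Mul(14141, Rational(1, 2364391)) = Rational(179, 29929)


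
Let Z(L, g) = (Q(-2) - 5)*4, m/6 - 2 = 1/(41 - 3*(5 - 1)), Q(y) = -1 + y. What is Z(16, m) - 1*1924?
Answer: -1956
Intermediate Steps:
m = 354/29 (m = 12 + 6/(41 - 3*(5 - 1)) = 12 + 6/(41 - 3*4) = 12 + 6/(41 - 12) = 12 + 6/29 = 354/29 ≈ 12.207)
Z(L, g) = -32 (Z(L, g) = ((-1 - 2) - 5)*4 = (-3 - 5)*4 = -8*4 = -32)
Z(16, m) - 1*1924 = -32 - 1*1924 = -32 - 1924 = -1956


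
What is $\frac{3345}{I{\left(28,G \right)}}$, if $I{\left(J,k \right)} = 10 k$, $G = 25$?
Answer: $\frac{669}{50} \approx 13.38$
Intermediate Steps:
$\frac{3345}{I{\left(28,G \right)}} = \frac{3345}{10 \cdot 25} = \frac{3345}{250} = 3345 \cdot \frac{1}{250} = \frac{669}{50}$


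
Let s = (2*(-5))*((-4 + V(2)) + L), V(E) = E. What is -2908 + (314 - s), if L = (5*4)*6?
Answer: -1414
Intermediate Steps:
L = 120 (L = 20*6 = 120)
s = -1180 (s = (2*(-5))*((-4 + 2) + 120) = -10*(-2 + 120) = -10*118 = -1180)
-2908 + (314 - s) = -2908 + (314 - 1*(-1180)) = -2908 + (314 + 1180) = -2908 + 1494 = -1414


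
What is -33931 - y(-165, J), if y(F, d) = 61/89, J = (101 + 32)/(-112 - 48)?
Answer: -3019920/89 ≈ -33932.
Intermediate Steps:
J = -133/160 (J = 133/(-160) = 133*(-1/160) = -133/160 ≈ -0.83125)
y(F, d) = 61/89 (y(F, d) = 61*(1/89) = 61/89)
-33931 - y(-165, J) = -33931 - 1*61/89 = -33931 - 61/89 = -3019920/89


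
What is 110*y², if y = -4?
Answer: 1760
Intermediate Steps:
110*y² = 110*(-4)² = 110*16 = 1760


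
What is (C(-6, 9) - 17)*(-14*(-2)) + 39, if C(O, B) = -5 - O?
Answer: -409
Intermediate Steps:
(C(-6, 9) - 17)*(-14*(-2)) + 39 = ((-5 - 1*(-6)) - 17)*(-14*(-2)) + 39 = ((-5 + 6) - 17)*28 + 39 = (1 - 17)*28 + 39 = -16*28 + 39 = -448 + 39 = -409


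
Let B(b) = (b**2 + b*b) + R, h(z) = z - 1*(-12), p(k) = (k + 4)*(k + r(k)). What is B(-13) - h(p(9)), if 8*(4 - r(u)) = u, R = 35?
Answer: 1653/8 ≈ 206.63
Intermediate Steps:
r(u) = 4 - u/8
p(k) = (4 + k)*(4 + 7*k/8) (p(k) = (k + 4)*(k + (4 - k/8)) = (4 + k)*(4 + 7*k/8))
h(z) = 12 + z (h(z) = z + 12 = 12 + z)
B(b) = 35 + 2*b**2 (B(b) = (b**2 + b*b) + 35 = (b**2 + b**2) + 35 = 2*b**2 + 35 = 35 + 2*b**2)
B(-13) - h(p(9)) = (35 + 2*(-13)**2) - (12 + (16 + (7/8)*9**2 + (15/2)*9)) = (35 + 2*169) - (12 + (16 + (7/8)*81 + 135/2)) = (35 + 338) - (12 + (16 + 567/8 + 135/2)) = 373 - (12 + 1235/8) = 373 - 1*1331/8 = 373 - 1331/8 = 1653/8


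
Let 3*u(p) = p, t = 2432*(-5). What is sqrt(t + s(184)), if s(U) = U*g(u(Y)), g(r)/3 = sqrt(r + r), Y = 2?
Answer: 4*sqrt(-760 + 23*sqrt(3)) ≈ 107.34*I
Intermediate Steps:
t = -12160
u(p) = p/3
g(r) = 3*sqrt(2)*sqrt(r) (g(r) = 3*sqrt(r + r) = 3*sqrt(2*r) = 3*(sqrt(2)*sqrt(r)) = 3*sqrt(2)*sqrt(r))
s(U) = 2*U*sqrt(3) (s(U) = U*(3*sqrt(2)*sqrt((1/3)*2)) = U*(3*sqrt(2)*sqrt(2/3)) = U*(3*sqrt(2)*(sqrt(6)/3)) = U*(2*sqrt(3)) = 2*U*sqrt(3))
sqrt(t + s(184)) = sqrt(-12160 + 2*184*sqrt(3)) = sqrt(-12160 + 368*sqrt(3))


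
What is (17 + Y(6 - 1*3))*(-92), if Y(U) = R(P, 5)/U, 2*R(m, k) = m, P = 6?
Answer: -1656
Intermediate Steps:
R(m, k) = m/2
Y(U) = 3/U (Y(U) = ((½)*6)/U = 3/U)
(17 + Y(6 - 1*3))*(-92) = (17 + 3/(6 - 1*3))*(-92) = (17 + 3/(6 - 3))*(-92) = (17 + 3/3)*(-92) = (17 + 3*(⅓))*(-92) = (17 + 1)*(-92) = 18*(-92) = -1656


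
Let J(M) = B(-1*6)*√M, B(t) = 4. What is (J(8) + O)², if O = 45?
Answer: 2153 + 720*√2 ≈ 3171.2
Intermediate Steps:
J(M) = 4*√M
(J(8) + O)² = (4*√8 + 45)² = (4*(2*√2) + 45)² = (8*√2 + 45)² = (45 + 8*√2)²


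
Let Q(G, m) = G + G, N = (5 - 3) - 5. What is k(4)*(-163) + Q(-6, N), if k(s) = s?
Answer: -664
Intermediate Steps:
N = -3 (N = 2 - 5 = -3)
Q(G, m) = 2*G
k(4)*(-163) + Q(-6, N) = 4*(-163) + 2*(-6) = -652 - 12 = -664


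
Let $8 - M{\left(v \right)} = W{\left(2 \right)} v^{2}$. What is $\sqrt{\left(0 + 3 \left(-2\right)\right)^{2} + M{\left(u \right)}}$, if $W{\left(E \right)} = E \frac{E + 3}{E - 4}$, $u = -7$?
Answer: $17$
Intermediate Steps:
$W{\left(E \right)} = \frac{E \left(3 + E\right)}{-4 + E}$ ($W{\left(E \right)} = E \frac{3 + E}{-4 + E} = \frac{E \left(3 + E\right)}{-4 + E}$)
$M{\left(v \right)} = 8 + 5 v^{2}$ ($M{\left(v \right)} = 8 - \frac{2 \left(3 + 2\right)}{-4 + 2} v^{2} = 8 - 2 \frac{1}{-2} \cdot 5 v^{2} = 8 - 2 \left(- \frac{1}{2}\right) 5 v^{2} = 8 - - 5 v^{2} = 8 + 5 v^{2}$)
$\sqrt{\left(0 + 3 \left(-2\right)\right)^{2} + M{\left(u \right)}} = \sqrt{\left(0 + 3 \left(-2\right)\right)^{2} + \left(8 + 5 \left(-7\right)^{2}\right)} = \sqrt{\left(0 - 6\right)^{2} + \left(8 + 5 \cdot 49\right)} = \sqrt{\left(-6\right)^{2} + \left(8 + 245\right)} = \sqrt{36 + 253} = \sqrt{289} = 17$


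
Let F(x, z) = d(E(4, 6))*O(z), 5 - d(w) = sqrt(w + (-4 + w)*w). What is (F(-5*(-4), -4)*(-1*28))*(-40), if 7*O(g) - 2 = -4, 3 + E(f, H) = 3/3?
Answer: -1600 + 320*sqrt(10) ≈ -588.07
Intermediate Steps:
E(f, H) = -2 (E(f, H) = -3 + 3/3 = -3 + 3*(1/3) = -3 + 1 = -2)
O(g) = -2/7 (O(g) = 2/7 + (1/7)*(-4) = 2/7 - 4/7 = -2/7)
d(w) = 5 - sqrt(w + w*(-4 + w)) (d(w) = 5 - sqrt(w + (-4 + w)*w) = 5 - sqrt(w + w*(-4 + w)))
F(x, z) = -10/7 + 2*sqrt(10)/7 (F(x, z) = (5 - sqrt(-2*(-3 - 2)))*(-2/7) = (5 - sqrt(-2*(-5)))*(-2/7) = (5 - sqrt(10))*(-2/7) = -10/7 + 2*sqrt(10)/7)
(F(-5*(-4), -4)*(-1*28))*(-40) = ((-10/7 + 2*sqrt(10)/7)*(-1*28))*(-40) = ((-10/7 + 2*sqrt(10)/7)*(-28))*(-40) = (40 - 8*sqrt(10))*(-40) = -1600 + 320*sqrt(10)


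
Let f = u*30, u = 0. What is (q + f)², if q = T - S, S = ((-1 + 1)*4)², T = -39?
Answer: 1521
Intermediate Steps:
S = 0 (S = (0*4)² = 0² = 0)
f = 0 (f = 0*30 = 0)
q = -39 (q = -39 - 1*0 = -39 + 0 = -39)
(q + f)² = (-39 + 0)² = (-39)² = 1521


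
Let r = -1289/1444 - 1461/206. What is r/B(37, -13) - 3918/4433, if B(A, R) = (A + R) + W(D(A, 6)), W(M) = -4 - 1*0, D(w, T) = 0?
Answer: -16919310217/13186579120 ≈ -1.2831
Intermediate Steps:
W(M) = -4 (W(M) = -4 + 0 = -4)
r = -1187609/148732 (r = -1289*1/1444 - 1461*1/206 = -1289/1444 - 1461/206 = -1187609/148732 ≈ -7.9849)
B(A, R) = -4 + A + R (B(A, R) = (A + R) - 4 = -4 + A + R)
r/B(37, -13) - 3918/4433 = -1187609/(148732*(-4 + 37 - 13)) - 3918/4433 = -1187609/148732/20 - 3918*1/4433 = -1187609/148732*1/20 - 3918/4433 = -1187609/2974640 - 3918/4433 = -16919310217/13186579120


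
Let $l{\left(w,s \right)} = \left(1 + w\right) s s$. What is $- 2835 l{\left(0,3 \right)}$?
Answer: $-25515$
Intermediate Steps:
$l{\left(w,s \right)} = s^{2} \left(1 + w\right)$ ($l{\left(w,s \right)} = \left(1 + w\right) s^{2} = s^{2} \left(1 + w\right)$)
$- 2835 l{\left(0,3 \right)} = - 2835 \cdot 3^{2} \left(1 + 0\right) = - 2835 \cdot 9 \cdot 1 = \left(-2835\right) 9 = -25515$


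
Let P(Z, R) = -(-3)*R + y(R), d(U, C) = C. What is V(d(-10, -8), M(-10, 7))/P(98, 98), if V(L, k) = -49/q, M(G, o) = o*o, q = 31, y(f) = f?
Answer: -1/248 ≈ -0.0040323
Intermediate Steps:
P(Z, R) = 4*R (P(Z, R) = -(-3)*R + R = 3*R + R = 4*R)
M(G, o) = o**2
V(L, k) = -49/31
V(d(-10, -8), M(-10, 7))/P(98, 98) = -49/(31*(4*98)) = -49/31/392 = -49/31*1/392 = -1/248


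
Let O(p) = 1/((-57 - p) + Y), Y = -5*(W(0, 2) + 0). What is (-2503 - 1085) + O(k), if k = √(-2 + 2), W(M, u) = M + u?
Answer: -240397/67 ≈ -3588.0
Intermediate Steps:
Y = -10 (Y = -5*((0 + 2) + 0) = -5*(2 + 0) = -5*2 = -10)
k = 0 (k = √0 = 0)
O(p) = 1/(-67 - p) (O(p) = 1/((-57 - p) - 10) = 1/(-67 - p))
(-2503 - 1085) + O(k) = (-2503 - 1085) - 1/(67 + 0) = -3588 - 1/67 = -240397/67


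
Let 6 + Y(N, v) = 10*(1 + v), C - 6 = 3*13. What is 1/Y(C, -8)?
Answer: -1/76 ≈ -0.013158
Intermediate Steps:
C = 45 (C = 6 + 3*13 = 6 + 39 = 45)
Y(N, v) = 4 + 10*v (Y(N, v) = -6 + 10*(1 + v) = -6 + (10 + 10*v) = 4 + 10*v)
1/Y(C, -8) = 1/(4 + 10*(-8)) = 1/(4 - 80) = 1/(-76) = -1/76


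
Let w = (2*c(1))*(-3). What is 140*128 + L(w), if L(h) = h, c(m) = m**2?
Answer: 17914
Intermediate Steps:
w = -6 (w = (2*1**2)*(-3) = (2*1)*(-3) = 2*(-3) = -6)
140*128 + L(w) = 140*128 - 6 = 17920 - 6 = 17914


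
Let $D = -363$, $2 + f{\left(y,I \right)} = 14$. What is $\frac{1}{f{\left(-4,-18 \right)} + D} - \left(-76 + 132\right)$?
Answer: $- \frac{19657}{351} \approx -56.003$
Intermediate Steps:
$f{\left(y,I \right)} = 12$ ($f{\left(y,I \right)} = -2 + 14 = 12$)
$\frac{1}{f{\left(-4,-18 \right)} + D} - \left(-76 + 132\right) = \frac{1}{12 - 363} - \left(-76 + 132\right) = \frac{1}{-351} - 56 = - \frac{1}{351} - 56 = - \frac{19657}{351}$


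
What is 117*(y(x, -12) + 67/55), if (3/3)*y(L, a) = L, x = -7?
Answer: -37206/55 ≈ -676.47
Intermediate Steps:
y(L, a) = L
117*(y(x, -12) + 67/55) = 117*(-7 + 67/55) = 117*(-318/55) = -37206/55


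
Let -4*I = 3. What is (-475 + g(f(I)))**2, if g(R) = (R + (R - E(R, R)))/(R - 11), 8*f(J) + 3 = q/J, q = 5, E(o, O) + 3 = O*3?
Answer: 19397804176/85849 ≈ 2.2595e+5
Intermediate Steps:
E(o, O) = -3 + 3*O (E(o, O) = -3 + O*3 = -3 + 3*O)
I = -3/4 (I = -1/4*3 = -3/4 ≈ -0.75000)
f(J) = -3/8 + 5/(8*J) (f(J) = -3/8 + (5/J)/8 = -3/8 + 5/(8*J))
g(R) = (3 - R)/(-11 + R) (g(R) = (R + (R - (-3 + 3*R)))/(R - 11) = (R + (R + (3 - 3*R)))/(-11 + R) = (R + (3 - 2*R))/(-11 + R) = (3 - R)/(-11 + R))
(-475 + g(f(I)))**2 = (-475 + (3 - (5 - 3*(-3/4))/(8*(-3/4)))/(-11 + (5 - 3*(-3/4))/(8*(-3/4))))**2 = (-475 + (3 - (-4)*(5 + 9/4)/(8*3))/(-11 + (1/8)*(-4/3)*(5 + 9/4)))**2 = (-475 + (3 - (-4)*29/(8*3*4))/(-11 + (1/8)*(-4/3)*(29/4)))**2 = (-475 + (3 - 1*(-29/24))/(-11 - 29/24))**2 = (-475 + (3 + 29/24)/(-293/24))**2 = (-475 - 24/293*101/24)**2 = (-475 - 101/293)**2 = (-139276/293)**2 = 19397804176/85849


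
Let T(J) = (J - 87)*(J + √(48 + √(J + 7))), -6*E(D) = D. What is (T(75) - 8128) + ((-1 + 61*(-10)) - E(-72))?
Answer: -9651 - 12*√(48 + √82) ≈ -9741.6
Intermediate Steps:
E(D) = -D/6
T(J) = (-87 + J)*(J + √(48 + √(7 + J)))
(T(75) - 8128) + ((-1 + 61*(-10)) - E(-72)) = ((75² - 87*75 - 87*√(48 + √(7 + 75)) + 75*√(48 + √(7 + 75))) - 8128) + ((-1 + 61*(-10)) - (-1)*(-72)/6) = ((5625 - 6525 - 87*√(48 + √82) + 75*√(48 + √82)) - 8128) + ((-1 - 610) - 1*12) = ((-900 - 12*√(48 + √82)) - 8128) + (-611 - 12) = (-9028 - 12*√(48 + √82)) - 623 = -9651 - 12*√(48 + √82)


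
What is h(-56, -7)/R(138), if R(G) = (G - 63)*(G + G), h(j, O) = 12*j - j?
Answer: -154/5175 ≈ -0.029758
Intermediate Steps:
h(j, O) = 11*j
R(G) = 2*G*(-63 + G) (R(G) = (-63 + G)*(2*G) = 2*G*(-63 + G))
h(-56, -7)/R(138) = (11*(-56))/((2*138*(-63 + 138))) = -616/(2*138*75) = -616/20700 = -616*1/20700 = -154/5175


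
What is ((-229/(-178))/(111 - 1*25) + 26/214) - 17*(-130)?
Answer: 3620106267/1637956 ≈ 2210.1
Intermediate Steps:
((-229/(-178))/(111 - 1*25) + 26/214) - 17*(-130) = ((-229*(-1/178))/(111 - 25) + 26*(1/214)) + 2210 = ((229/178)/86 + 13/107) + 2210 = ((229/178)*(1/86) + 13/107) + 2210 = (229/15308 + 13/107) + 2210 = 223507/1637956 + 2210 = 3620106267/1637956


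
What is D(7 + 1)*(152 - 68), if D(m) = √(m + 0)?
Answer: 168*√2 ≈ 237.59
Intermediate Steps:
D(m) = √m
D(7 + 1)*(152 - 68) = √(7 + 1)*(152 - 68) = √8*84 = (2*√2)*84 = 168*√2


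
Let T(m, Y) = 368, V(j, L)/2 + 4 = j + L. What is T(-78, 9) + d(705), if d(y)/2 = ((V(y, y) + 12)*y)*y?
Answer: 2807197568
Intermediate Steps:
V(j, L) = -8 + 2*L + 2*j (V(j, L) = -8 + 2*(j + L) = -8 + 2*(L + j) = -8 + (2*L + 2*j) = -8 + 2*L + 2*j)
d(y) = 2*y²*(4 + 4*y) (d(y) = 2*((((-8 + 2*y + 2*y) + 12)*y)*y) = 2*((((-8 + 4*y) + 12)*y)*y) = 2*(((4 + 4*y)*y)*y) = 2*((y*(4 + 4*y))*y) = 2*(y²*(4 + 4*y)) = 2*y²*(4 + 4*y))
T(-78, 9) + d(705) = 368 + 8*705²*(1 + 705) = 368 + 8*497025*706 = 368 + 2807197200 = 2807197568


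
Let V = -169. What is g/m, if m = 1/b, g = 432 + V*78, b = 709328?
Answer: -9043932000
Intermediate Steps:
g = -12750 (g = 432 - 169*78 = 432 - 13182 = -12750)
m = 1/709328 ≈ 1.4098e-6
g/m = -12750/1/709328 = -12750*709328 = -9043932000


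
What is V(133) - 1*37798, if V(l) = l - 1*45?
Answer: -37710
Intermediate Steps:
V(l) = -45 + l (V(l) = l - 45 = -45 + l)
V(133) - 1*37798 = (-45 + 133) - 1*37798 = 88 - 37798 = -37710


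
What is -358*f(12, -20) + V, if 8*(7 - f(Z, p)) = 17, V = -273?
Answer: -8073/4 ≈ -2018.3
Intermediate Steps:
f(Z, p) = 39/8 (f(Z, p) = 7 - ⅛*17 = 7 - 17/8 = 39/8)
-358*f(12, -20) + V = -358*39/8 - 273 = -6981/4 - 273 = -8073/4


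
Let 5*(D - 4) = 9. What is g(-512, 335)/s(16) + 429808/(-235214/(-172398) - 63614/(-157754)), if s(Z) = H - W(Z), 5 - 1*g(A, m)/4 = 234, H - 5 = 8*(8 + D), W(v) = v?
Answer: 363083944255420672/1493263702301 ≈ 2.4315e+5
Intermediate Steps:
D = 29/5 (D = 4 + (1/5)*9 = 4 + 9/5 = 29/5 ≈ 5.8000)
H = 577/5 (H = 5 + 8*(8 + 29/5) = 5 + 8*(69/5) = 5 + 552/5 = 577/5 ≈ 115.40)
g(A, m) = -916 (g(A, m) = 20 - 4*234 = 20 - 936 = -916)
s(Z) = 577/5 - Z
g(-512, 335)/s(16) + 429808/(-235214/(-172398) - 63614/(-157754)) = -916/(577/5 - 1*16) + 429808/(-235214/(-172398) - 63614/(-157754)) = -916/(577/5 - 16) + 429808/(-235214*(-1/172398) - 63614*(-1/157754)) = -916/497/5 + 429808/(117607/86199 + 31807/78877) = -916*5/497 + 429808/(12018218932/6799118523) = -4580/497 + 429808*(6799118523/12018218932) = -4580/497 + 730578883533396/3004554733 = 363083944255420672/1493263702301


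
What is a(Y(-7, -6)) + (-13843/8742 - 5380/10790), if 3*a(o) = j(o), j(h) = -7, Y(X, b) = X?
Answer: -41649235/9432618 ≈ -4.4155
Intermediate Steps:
a(o) = -7/3 (a(o) = (1/3)*(-7) = -7/3)
a(Y(-7, -6)) + (-13843/8742 - 5380/10790) = -7/3 + (-13843/8742 - 5380/10790) = -7/3 + (-13843*1/8742 - 5380*1/10790) = -7/3 + (-13843/8742 - 538/1079) = -7/3 - 19639793/9432618 = -41649235/9432618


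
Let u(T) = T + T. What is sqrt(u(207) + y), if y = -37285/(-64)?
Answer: sqrt(63781)/8 ≈ 31.569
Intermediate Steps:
u(T) = 2*T
y = 37285/64 (y = -37285*(-1/64) = 37285/64 ≈ 582.58)
sqrt(u(207) + y) = sqrt(2*207 + 37285/64) = sqrt(414 + 37285/64) = sqrt(63781/64) = sqrt(63781)/8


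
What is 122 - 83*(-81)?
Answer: 6845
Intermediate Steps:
122 - 83*(-81) = 122 + 6723 = 6845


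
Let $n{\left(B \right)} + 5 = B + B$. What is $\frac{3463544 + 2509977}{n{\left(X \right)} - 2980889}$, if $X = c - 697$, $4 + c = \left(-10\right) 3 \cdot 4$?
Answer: $- \frac{5973521}{2982536} \approx -2.0028$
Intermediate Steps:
$c = -124$ ($c = -4 + \left(-10\right) 3 \cdot 4 = -4 - 120 = -124$)
$X = -821$ ($X = -124 - 697 = -821$)
$n{\left(B \right)} = -5 + 2 B$ ($n{\left(B \right)} = -5 + \left(B + B\right) = -5 + 2 B$)
$\frac{3463544 + 2509977}{n{\left(X \right)} - 2980889} = \frac{3463544 + 2509977}{\left(-5 + 2 \left(-821\right)\right) - 2980889} = \frac{5973521}{\left(-5 - 1642\right) - 2980889} = \frac{5973521}{-1647 - 2980889} = \frac{5973521}{-2982536} = 5973521 \left(- \frac{1}{2982536}\right) = - \frac{5973521}{2982536}$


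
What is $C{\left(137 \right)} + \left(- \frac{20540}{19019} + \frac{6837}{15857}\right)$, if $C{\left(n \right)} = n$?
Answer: $\frac{3163182838}{23198791} \approx 136.35$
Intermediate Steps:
$C{\left(137 \right)} + \left(- \frac{20540}{19019} + \frac{6837}{15857}\right) = 137 + \left(- \frac{20540}{19019} + \frac{6837}{15857}\right) = 137 + \left(\left(-20540\right) \frac{1}{19019} + 6837 \cdot \frac{1}{15857}\right) = 137 + \left(- \frac{1580}{1463} + \frac{6837}{15857}\right) = 137 - \frac{15051529}{23198791} = \frac{3163182838}{23198791}$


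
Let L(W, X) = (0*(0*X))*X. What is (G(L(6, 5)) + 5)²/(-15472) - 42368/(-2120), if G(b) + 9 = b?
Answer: 5120967/256255 ≈ 19.984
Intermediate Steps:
L(W, X) = 0 (L(W, X) = (0*0)*X = 0*X = 0)
G(b) = -9 + b
(G(L(6, 5)) + 5)²/(-15472) - 42368/(-2120) = ((-9 + 0) + 5)²/(-15472) - 42368/(-2120) = (-9 + 5)²*(-1/15472) - 42368*(-1/2120) = (-4)²*(-1/15472) + 5296/265 = 16*(-1/15472) + 5296/265 = -1/967 + 5296/265 = 5120967/256255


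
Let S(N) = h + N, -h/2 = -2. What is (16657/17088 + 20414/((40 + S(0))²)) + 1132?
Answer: 2364395185/2067648 ≈ 1143.5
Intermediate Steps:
h = 4 (h = -2*(-2) = 4)
S(N) = 4 + N
(16657/17088 + 20414/((40 + S(0))²)) + 1132 = (16657/17088 + 20414/((40 + (4 + 0))²)) + 1132 = (16657*(1/17088) + 20414/((40 + 4)²)) + 1132 = (16657/17088 + 20414/(44²)) + 1132 = (16657/17088 + 20414/1936) + 1132 = (16657/17088 + 20414*(1/1936)) + 1132 = (16657/17088 + 10207/968) + 1132 = 23817649/2067648 + 1132 = 2364395185/2067648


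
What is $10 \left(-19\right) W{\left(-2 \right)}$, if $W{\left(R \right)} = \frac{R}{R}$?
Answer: $-190$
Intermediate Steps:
$W{\left(R \right)} = 1$
$10 \left(-19\right) W{\left(-2 \right)} = 10 \left(-19\right) 1 = \left(-190\right) 1 = -190$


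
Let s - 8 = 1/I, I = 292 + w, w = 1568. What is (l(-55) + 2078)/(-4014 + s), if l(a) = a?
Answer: -3762780/7451159 ≈ -0.50499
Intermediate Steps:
I = 1860 (I = 292 + 1568 = 1860)
s = 14881/1860 (s = 8 + 1/1860 = 14881/1860 ≈ 8.0005)
(l(-55) + 2078)/(-4014 + s) = (-55 + 2078)/(-4014 + 14881/1860) = 2023/(-7451159/1860) = 2023*(-1860/7451159) = -3762780/7451159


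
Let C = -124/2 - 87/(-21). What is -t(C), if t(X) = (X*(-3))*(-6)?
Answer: 7290/7 ≈ 1041.4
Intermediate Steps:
C = -405/7 (C = -124*1/2 - 87*(-1/21) = -62 + 29/7 = -405/7 ≈ -57.857)
t(X) = 18*X (t(X) = -3*X*(-6) = 18*X)
-t(C) = -18*(-405)/7 = -1*(-7290/7) = 7290/7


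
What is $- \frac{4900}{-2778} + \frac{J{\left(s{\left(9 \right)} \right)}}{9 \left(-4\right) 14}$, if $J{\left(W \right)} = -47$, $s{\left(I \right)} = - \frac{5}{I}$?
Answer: $\frac{433361}{233352} \approx 1.8571$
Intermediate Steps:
$- \frac{4900}{-2778} + \frac{J{\left(s{\left(9 \right)} \right)}}{9 \left(-4\right) 14} = - \frac{4900}{-2778} - \frac{47}{9 \left(-4\right) 14} = \left(-4900\right) \left(- \frac{1}{2778}\right) - \frac{47}{\left(-36\right) 14} = \frac{2450}{1389} - \frac{47}{-504} = \frac{2450}{1389} - - \frac{47}{504} = \frac{2450}{1389} + \frac{47}{504} = \frac{433361}{233352}$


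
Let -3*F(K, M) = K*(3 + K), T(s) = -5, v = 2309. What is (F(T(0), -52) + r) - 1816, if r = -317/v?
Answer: -12603473/6927 ≈ -1819.5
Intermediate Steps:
F(K, M) = -K*(3 + K)/3
r = -317/2309 ≈ -0.13729
(F(T(0), -52) + r) - 1816 = (-1/3*(-5)*(3 - 5) - 317/2309) - 1816 = (-1/3*(-5)*(-2) - 317/2309) - 1816 = (-10/3 - 317/2309) - 1816 = -24041/6927 - 1816 = -12603473/6927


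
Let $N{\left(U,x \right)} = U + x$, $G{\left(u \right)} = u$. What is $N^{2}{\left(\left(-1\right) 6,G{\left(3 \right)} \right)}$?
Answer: $9$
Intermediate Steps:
$N^{2}{\left(\left(-1\right) 6,G{\left(3 \right)} \right)} = \left(\left(-1\right) 6 + 3\right)^{2} = \left(-6 + 3\right)^{2} = \left(-3\right)^{2} = 9$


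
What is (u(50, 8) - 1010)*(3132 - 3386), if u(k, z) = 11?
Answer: 253746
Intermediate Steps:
(u(50, 8) - 1010)*(3132 - 3386) = (11 - 1010)*(3132 - 3386) = -999*(-254) = 253746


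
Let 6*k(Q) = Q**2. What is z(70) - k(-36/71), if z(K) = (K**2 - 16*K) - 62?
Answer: 18742222/5041 ≈ 3718.0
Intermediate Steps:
z(K) = -62 + K**2 - 16*K
k(Q) = Q**2/6
z(70) - k(-36/71) = (-62 + 70**2 - 16*70) - (-36/71)**2/6 = (-62 + 4900 - 1120) - (-36*1/71)**2/6 = 3718 - (-36/71)**2/6 = 3718 - 1296/(6*5041) = 3718 - 1*216/5041 = 3718 - 216/5041 = 18742222/5041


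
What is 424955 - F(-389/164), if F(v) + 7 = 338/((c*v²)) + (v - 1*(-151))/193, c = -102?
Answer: 103805519921320427/244270226892 ≈ 4.2496e+5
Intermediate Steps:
F(v) = -1200/193 - 169/(51*v²) + v/193 (F(v) = -7 + (338/((-102*v²)) + (v - 1*(-151))/193) = -7 + (338*(-1/(102*v²)) + (v + 151)*(1/193)) = -7 + (-169/(51*v²) + (151 + v)*(1/193)) = -7 + (-169/(51*v²) + (151/193 + v/193)) = -7 + (151/193 - 169/(51*v²) + v/193) = -1200/193 - 169/(51*v²) + v/193)
424955 - F(-389/164) = 424955 - (-1200/193 - 169/(51*(-389/164)²) + (-389/164)/193) = 424955 - (-1200/193 - 169/(51*(-389*1/164)²) + (-389*1/164)/193) = 424955 - (-1200/193 - 169/(51*(-389/164)²) + (1/193)*(-389/164)) = 424955 - (-1200/193 - 169/51*26896/151321 - 389/31652) = 424955 - (-1200/193 - 4545424/7717371 - 389/31652) = 424955 - 1*(-1665652430567/244270226892) = 424955 + 1665652430567/244270226892 = 103805519921320427/244270226892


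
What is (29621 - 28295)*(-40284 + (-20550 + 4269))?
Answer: -75005190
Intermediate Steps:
(29621 - 28295)*(-40284 + (-20550 + 4269)) = 1326*(-40284 - 16281) = 1326*(-56565) = -75005190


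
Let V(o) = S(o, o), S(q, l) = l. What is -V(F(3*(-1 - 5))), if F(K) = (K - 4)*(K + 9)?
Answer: -198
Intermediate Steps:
F(K) = (-4 + K)*(9 + K)
V(o) = o
-V(F(3*(-1 - 5))) = -(-36 + (3*(-1 - 5))**2 + 5*(3*(-1 - 5))) = -(-36 + (3*(-6))**2 + 5*(3*(-6))) = -(-36 + (-18)**2 + 5*(-18)) = -(-36 + 324 - 90) = -1*198 = -198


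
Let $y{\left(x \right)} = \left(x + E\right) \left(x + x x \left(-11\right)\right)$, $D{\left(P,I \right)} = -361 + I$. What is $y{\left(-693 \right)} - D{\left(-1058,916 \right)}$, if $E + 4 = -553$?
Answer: $6604289445$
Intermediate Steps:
$E = -557$ ($E = -4 - 553 = -557$)
$y{\left(x \right)} = \left(-557 + x\right) \left(x - 11 x^{2}\right)$ ($y{\left(x \right)} = \left(x - 557\right) \left(x + x x \left(-11\right)\right) = \left(-557 + x\right) \left(x + x^{2} \left(-11\right)\right) = \left(-557 + x\right) \left(x - 11 x^{2}\right)$)
$y{\left(-693 \right)} - D{\left(-1058,916 \right)} = - 693 \left(-557 - 11 \left(-693\right)^{2} + 6128 \left(-693\right)\right) - \left(-361 + 916\right) = - 693 \left(-557 - 5282739 - 4246704\right) - 555 = \left(-693\right) \left(-9530000\right) - 555 = 6604290000 - 555 = 6604289445$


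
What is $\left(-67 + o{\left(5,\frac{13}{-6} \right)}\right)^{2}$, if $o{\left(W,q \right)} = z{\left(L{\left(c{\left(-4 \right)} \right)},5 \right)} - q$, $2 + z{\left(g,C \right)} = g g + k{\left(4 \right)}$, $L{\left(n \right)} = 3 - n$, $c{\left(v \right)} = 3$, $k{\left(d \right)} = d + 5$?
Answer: $\frac{120409}{36} \approx 3344.7$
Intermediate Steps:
$k{\left(d \right)} = 5 + d$
$z{\left(g,C \right)} = 7 + g^{2}$ ($z{\left(g,C \right)} = -2 + \left(g g + \left(5 + 4\right)\right) = -2 + \left(g^{2} + 9\right) = -2 + \left(9 + g^{2}\right) = 7 + g^{2}$)
$o{\left(W,q \right)} = 7 - q$ ($o{\left(W,q \right)} = \left(7 + \left(3 - 3\right)^{2}\right) - q = \left(7 + 0^{2}\right) - q = \left(7 + 0\right) - q = 7 - q$)
$\left(-67 + o{\left(5,\frac{13}{-6} \right)}\right)^{2} = \left(-67 + \left(7 - \frac{13}{-6}\right)\right)^{2} = \left(-67 + \left(7 - 13 \left(- \frac{1}{6}\right)\right)\right)^{2} = \left(-67 + \left(7 - - \frac{13}{6}\right)\right)^{2} = \left(-67 + \left(7 + \frac{13}{6}\right)\right)^{2} = \left(-67 + \frac{55}{6}\right)^{2} = \left(- \frac{347}{6}\right)^{2} = \frac{120409}{36}$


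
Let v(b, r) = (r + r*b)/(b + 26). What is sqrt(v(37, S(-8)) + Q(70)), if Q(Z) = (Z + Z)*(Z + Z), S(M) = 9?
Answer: sqrt(960666)/7 ≈ 140.02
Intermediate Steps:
Q(Z) = 4*Z**2 (Q(Z) = (2*Z)*(2*Z) = 4*Z**2)
v(b, r) = (r + b*r)/(26 + b)
sqrt(v(37, S(-8)) + Q(70)) = sqrt(9*(1 + 37)/(26 + 37) + 4*70**2) = sqrt(9*38/63 + 4*4900) = sqrt(9*(1/63)*38 + 19600) = sqrt(38/7 + 19600) = sqrt(137238/7) = sqrt(960666)/7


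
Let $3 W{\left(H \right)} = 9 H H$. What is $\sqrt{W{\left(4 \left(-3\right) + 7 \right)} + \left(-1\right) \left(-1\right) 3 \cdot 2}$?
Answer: $9$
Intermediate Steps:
$W{\left(H \right)} = 3 H^{2}$ ($W{\left(H \right)} = \frac{9 H H}{3} = \frac{9 H^{2}}{3} = 3 H^{2}$)
$\sqrt{W{\left(4 \left(-3\right) + 7 \right)} + \left(-1\right) \left(-1\right) 3 \cdot 2} = \sqrt{3 \left(4 \left(-3\right) + 7\right)^{2} + \left(-1\right) \left(-1\right) 3 \cdot 2} = \sqrt{3 \left(-12 + 7\right)^{2} + 1 \cdot 3 \cdot 2} = \sqrt{3 \left(-5\right)^{2} + 3 \cdot 2} = \sqrt{3 \cdot 25 + 6} = \sqrt{75 + 6} = \sqrt{81} = 9$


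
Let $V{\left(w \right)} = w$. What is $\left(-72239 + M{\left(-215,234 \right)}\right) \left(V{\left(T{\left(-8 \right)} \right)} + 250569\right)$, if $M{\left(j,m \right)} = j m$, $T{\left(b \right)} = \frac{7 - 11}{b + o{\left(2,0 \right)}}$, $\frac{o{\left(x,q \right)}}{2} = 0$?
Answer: $- \frac{61414083311}{2} \approx -3.0707 \cdot 10^{10}$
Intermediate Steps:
$o{\left(x,q \right)} = 0$ ($o{\left(x,q \right)} = 2 \cdot 0 = 0$)
$T{\left(b \right)} = - \frac{4}{b}$ ($T{\left(b \right)} = \frac{7 - 11}{b + 0} = - \frac{4}{b}$)
$\left(-72239 + M{\left(-215,234 \right)}\right) \left(V{\left(T{\left(-8 \right)} \right)} + 250569\right) = \left(-72239 - 50310\right) \left(- \frac{4}{-8} + 250569\right) = \left(-72239 - 50310\right) \left(\left(-4\right) \left(- \frac{1}{8}\right) + 250569\right) = - 122549 \left(\frac{1}{2} + 250569\right) = \left(-122549\right) \frac{501139}{2} = - \frac{61414083311}{2}$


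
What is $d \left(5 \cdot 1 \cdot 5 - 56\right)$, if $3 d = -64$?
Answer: $\frac{1984}{3} \approx 661.33$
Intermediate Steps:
$d = - \frac{64}{3}$ ($d = \frac{1}{3} \left(-64\right) = - \frac{64}{3} \approx -21.333$)
$d \left(5 \cdot 1 \cdot 5 - 56\right) = - \frac{64 \left(5 \cdot 1 \cdot 5 - 56\right)}{3} = - \frac{64 \left(5 \cdot 5 - 56\right)}{3} = - \frac{64 \left(25 - 56\right)}{3} = \left(- \frac{64}{3}\right) \left(-31\right) = \frac{1984}{3}$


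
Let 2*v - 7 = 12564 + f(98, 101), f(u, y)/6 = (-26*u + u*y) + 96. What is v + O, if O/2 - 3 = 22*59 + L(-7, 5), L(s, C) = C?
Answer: 62471/2 ≈ 31236.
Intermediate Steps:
f(u, y) = 576 - 156*u + 6*u*y (f(u, y) = 6*((-26*u + u*y) + 96) = 6*(96 - 26*u + u*y) = 576 - 156*u + 6*u*y)
v = 57247/2 (v = 7/2 + (12564 + (576 - 156*98 + 6*98*101))/2 = 7/2 + (12564 + (576 - 15288 + 59388))/2 = 7/2 + (12564 + 44676)/2 = 7/2 + (½)*57240 = 7/2 + 28620 = 57247/2 ≈ 28624.)
O = 2612 (O = 6 + 2*(22*59 + 5) = 6 + 2*(1298 + 5) = 6 + 2*1303 = 6 + 2606 = 2612)
v + O = 57247/2 + 2612 = 62471/2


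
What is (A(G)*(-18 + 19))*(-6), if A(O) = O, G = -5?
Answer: 30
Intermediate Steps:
(A(G)*(-18 + 19))*(-6) = -5*(-18 + 19)*(-6) = -5*1*(-6) = -5*(-6) = 30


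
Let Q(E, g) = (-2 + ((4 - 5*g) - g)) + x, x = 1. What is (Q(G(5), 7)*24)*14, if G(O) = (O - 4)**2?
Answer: -13104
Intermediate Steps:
G(O) = (-4 + O)**2
Q(E, g) = 3 - 6*g (Q(E, g) = (-2 + ((4 - 5*g) - g)) + 1 = (-2 + (4 - 6*g)) + 1 = (2 - 6*g) + 1 = 3 - 6*g)
(Q(G(5), 7)*24)*14 = ((3 - 6*7)*24)*14 = ((3 - 42)*24)*14 = -39*24*14 = -936*14 = -13104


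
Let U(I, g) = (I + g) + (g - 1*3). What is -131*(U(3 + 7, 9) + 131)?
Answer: -20436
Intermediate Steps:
U(I, g) = -3 + I + 2*g (U(I, g) = (I + g) + (g - 3) = (I + g) + (-3 + g) = -3 + I + 2*g)
-131*(U(3 + 7, 9) + 131) = -131*((-3 + (3 + 7) + 2*9) + 131) = -131*((-3 + 10 + 18) + 131) = -131*(25 + 131) = -131*156 = -20436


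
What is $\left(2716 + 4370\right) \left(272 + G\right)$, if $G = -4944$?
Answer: $-33105792$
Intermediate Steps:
$\left(2716 + 4370\right) \left(272 + G\right) = \left(2716 + 4370\right) \left(272 - 4944\right) = 7086 \left(-4672\right) = -33105792$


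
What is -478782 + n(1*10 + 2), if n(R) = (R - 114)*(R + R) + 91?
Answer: -481139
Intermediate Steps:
n(R) = 91 + 2*R*(-114 + R) (n(R) = (-114 + R)*(2*R) + 91 = 2*R*(-114 + R) + 91 = 91 + 2*R*(-114 + R))
-478782 + n(1*10 + 2) = -478782 + (91 - 228*(1*10 + 2) + 2*(1*10 + 2)²) = -478782 + (91 - 228*(10 + 2) + 2*(10 + 2)²) = -478782 + (91 - 228*12 + 2*12²) = -478782 + (91 - 2736 + 2*144) = -478782 + (91 - 2736 + 288) = -478782 - 2357 = -481139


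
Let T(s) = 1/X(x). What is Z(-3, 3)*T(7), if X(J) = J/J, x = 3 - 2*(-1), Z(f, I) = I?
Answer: 3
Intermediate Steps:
x = 5 (x = 3 + 2 = 5)
X(J) = 1
T(s) = 1 (T(s) = 1/1 = 1)
Z(-3, 3)*T(7) = 3*1 = 3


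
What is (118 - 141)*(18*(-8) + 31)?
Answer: 2599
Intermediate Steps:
(118 - 141)*(18*(-8) + 31) = -23*(-144 + 31) = -23*(-113) = 2599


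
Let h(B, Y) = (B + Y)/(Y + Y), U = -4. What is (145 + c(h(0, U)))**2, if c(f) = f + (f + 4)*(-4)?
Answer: 65025/4 ≈ 16256.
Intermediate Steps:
h(B, Y) = (B + Y)/(2*Y) (h(B, Y) = (B + Y)/((2*Y)) = (B + Y)*(1/(2*Y)) = (B + Y)/(2*Y))
c(f) = -16 - 3*f (c(f) = f + (4 + f)*(-4) = f + (-16 - 4*f) = -16 - 3*f)
(145 + c(h(0, U)))**2 = (145 + (-16 - 3*(0 - 4)/(2*(-4))))**2 = (145 + (-16 - 3*(-1)*(-4)/(2*4)))**2 = (145 + (-16 - 3*1/2))**2 = (145 + (-16 - 3/2))**2 = (145 - 35/2)**2 = (255/2)**2 = 65025/4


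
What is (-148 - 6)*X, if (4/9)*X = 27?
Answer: -18711/2 ≈ -9355.5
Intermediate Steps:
X = 243/4 (X = (9/4)*27 = 243/4 ≈ 60.750)
(-148 - 6)*X = (-148 - 6)*(243/4) = -154*243/4 = -18711/2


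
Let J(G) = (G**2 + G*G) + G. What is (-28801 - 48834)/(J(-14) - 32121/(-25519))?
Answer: -1981167565/9678303 ≈ -204.70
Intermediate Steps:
J(G) = G + 2*G**2 (J(G) = (G**2 + G**2) + G = 2*G**2 + G = G + 2*G**2)
(-28801 - 48834)/(J(-14) - 32121/(-25519)) = (-28801 - 48834)/(-14*(1 + 2*(-14)) - 32121/(-25519)) = -77635/(-14*(1 - 28) - 32121*(-1/25519)) = -77635/(-14*(-27) + 32121/25519) = -77635/(378 + 32121/25519) = -77635/9678303/25519 = -77635*25519/9678303 = -1981167565/9678303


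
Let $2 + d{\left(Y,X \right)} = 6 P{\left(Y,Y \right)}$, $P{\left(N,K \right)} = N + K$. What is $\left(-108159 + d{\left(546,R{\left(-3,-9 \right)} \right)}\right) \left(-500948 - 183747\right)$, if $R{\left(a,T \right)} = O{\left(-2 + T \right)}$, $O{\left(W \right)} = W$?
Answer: $69571174255$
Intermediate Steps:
$P{\left(N,K \right)} = K + N$
$R{\left(a,T \right)} = -2 + T$
$d{\left(Y,X \right)} = -2 + 12 Y$ ($d{\left(Y,X \right)} = -2 + 6 \left(Y + Y\right) = -2 + 6 \cdot 2 Y = -2 + 12 Y$)
$\left(-108159 + d{\left(546,R{\left(-3,-9 \right)} \right)}\right) \left(-500948 - 183747\right) = \left(-108159 + \left(-2 + 12 \cdot 546\right)\right) \left(-500948 - 183747\right) = \left(-108159 + \left(-2 + 6552\right)\right) \left(-684695\right) = \left(-108159 + 6550\right) \left(-684695\right) = \left(-101609\right) \left(-684695\right) = 69571174255$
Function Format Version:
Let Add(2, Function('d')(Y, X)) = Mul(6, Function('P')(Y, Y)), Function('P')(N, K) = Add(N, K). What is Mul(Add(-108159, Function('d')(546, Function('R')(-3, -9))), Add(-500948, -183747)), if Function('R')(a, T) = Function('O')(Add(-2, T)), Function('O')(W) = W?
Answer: 69571174255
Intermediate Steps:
Function('P')(N, K) = Add(K, N)
Function('R')(a, T) = Add(-2, T)
Function('d')(Y, X) = Add(-2, Mul(12, Y)) (Function('d')(Y, X) = Add(-2, Mul(6, Add(Y, Y))) = Add(-2, Mul(6, Mul(2, Y))) = Add(-2, Mul(12, Y)))
Mul(Add(-108159, Function('d')(546, Function('R')(-3, -9))), Add(-500948, -183747)) = Mul(Add(-108159, Add(-2, Mul(12, 546))), Add(-500948, -183747)) = Mul(Add(-108159, Add(-2, 6552)), -684695) = Mul(Add(-108159, 6550), -684695) = Mul(-101609, -684695) = 69571174255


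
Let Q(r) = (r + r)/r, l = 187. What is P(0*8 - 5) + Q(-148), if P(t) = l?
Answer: 189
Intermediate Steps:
Q(r) = 2 (Q(r) = (2*r)/r = 2)
P(t) = 187
P(0*8 - 5) + Q(-148) = 187 + 2 = 189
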